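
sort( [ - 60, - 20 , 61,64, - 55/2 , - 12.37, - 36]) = [-60, - 36,-55/2 , - 20, - 12.37, 61,64] 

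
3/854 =3/854 = 0.00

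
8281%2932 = 2417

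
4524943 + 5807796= 10332739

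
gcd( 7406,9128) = 14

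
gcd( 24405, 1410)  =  15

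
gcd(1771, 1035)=23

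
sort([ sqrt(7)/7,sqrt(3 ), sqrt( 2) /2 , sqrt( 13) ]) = [ sqrt(7) /7,sqrt(2)/2,sqrt ( 3 ), sqrt( 13) ] 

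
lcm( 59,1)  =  59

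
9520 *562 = 5350240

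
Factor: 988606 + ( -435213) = 109^1*5077^1 = 553393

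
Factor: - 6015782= - 2^1*131^1*22961^1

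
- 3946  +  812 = - 3134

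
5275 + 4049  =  9324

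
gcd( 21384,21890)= 22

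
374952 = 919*408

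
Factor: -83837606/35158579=-2^1*2609^1*16067^1 * 35158579^( - 1 )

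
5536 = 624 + 4912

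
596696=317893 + 278803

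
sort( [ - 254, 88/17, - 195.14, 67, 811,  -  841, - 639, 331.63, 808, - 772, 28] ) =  [- 841, - 772, - 639, - 254,- 195.14,88/17,  28, 67,  331.63, 808,811]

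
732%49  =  46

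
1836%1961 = 1836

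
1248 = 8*156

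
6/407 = 6/407 = 0.01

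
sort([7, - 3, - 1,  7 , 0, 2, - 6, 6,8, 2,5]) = [ - 6, - 3,- 1, 0,2, 2, 5,6, 7,  7, 8]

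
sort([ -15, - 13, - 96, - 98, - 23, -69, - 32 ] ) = [ - 98, - 96, - 69, - 32, - 23, - 15, - 13]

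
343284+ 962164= 1305448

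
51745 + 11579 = 63324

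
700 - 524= 176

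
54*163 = 8802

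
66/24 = 11/4 = 2.75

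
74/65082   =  37/32541 = 0.00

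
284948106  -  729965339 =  - 445017233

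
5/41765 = 1/8353= 0.00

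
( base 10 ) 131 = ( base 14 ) 95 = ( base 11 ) 10A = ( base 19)6h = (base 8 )203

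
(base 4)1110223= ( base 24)99J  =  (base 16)152B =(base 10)5419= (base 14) 1D91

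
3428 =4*857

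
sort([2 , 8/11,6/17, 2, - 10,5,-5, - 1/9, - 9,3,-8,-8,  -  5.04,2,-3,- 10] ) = [ - 10,-10,-9 , - 8,-8,  -  5.04, - 5,-3, - 1/9, 6/17, 8/11,2,2,2,3, 5 ]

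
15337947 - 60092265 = -44754318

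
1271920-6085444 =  - 4813524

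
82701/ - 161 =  - 82701/161 = -  513.67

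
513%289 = 224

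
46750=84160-37410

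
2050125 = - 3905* ( - 525 )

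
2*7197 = 14394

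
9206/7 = 1315 + 1/7 = 1315.14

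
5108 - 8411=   -  3303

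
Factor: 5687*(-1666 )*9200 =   -  87165786400=-2^5*5^2*7^2*11^2 *17^1*23^1* 47^1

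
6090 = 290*21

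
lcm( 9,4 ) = 36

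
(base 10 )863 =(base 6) 3555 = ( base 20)233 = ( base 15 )3C8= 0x35f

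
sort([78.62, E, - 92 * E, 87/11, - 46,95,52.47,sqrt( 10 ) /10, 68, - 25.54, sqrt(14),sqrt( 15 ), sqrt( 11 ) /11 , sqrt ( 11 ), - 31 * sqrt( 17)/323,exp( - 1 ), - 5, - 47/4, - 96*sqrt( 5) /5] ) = [ - 92 *E, - 46, - 96*sqrt(5 ) /5, - 25.54, - 47/4, - 5, - 31 * sqrt( 17)/323, sqrt( 11 )/11,sqrt(10 ) /10,  exp ( - 1 ),E, sqrt (11 ) , sqrt ( 14 ),  sqrt (15) , 87/11, 52.47, 68,  78.62,95] 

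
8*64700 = 517600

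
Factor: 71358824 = 2^3*8919853^1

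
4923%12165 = 4923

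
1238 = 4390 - 3152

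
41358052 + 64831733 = 106189785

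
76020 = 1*76020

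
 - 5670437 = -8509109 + 2838672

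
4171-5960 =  - 1789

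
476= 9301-8825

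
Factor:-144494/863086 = - 10321/61649 = -7^( - 1)*8807^(- 1 )*10321^1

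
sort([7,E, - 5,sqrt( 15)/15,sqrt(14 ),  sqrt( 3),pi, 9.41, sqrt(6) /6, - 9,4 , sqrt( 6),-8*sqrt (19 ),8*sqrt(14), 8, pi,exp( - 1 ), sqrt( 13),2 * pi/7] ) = [ - 8*sqrt( 19), - 9 , - 5 , sqrt( 15)/15,exp( - 1 ),sqrt (6 ) /6,2*pi/7,sqrt( 3 ),sqrt( 6),E,pi,pi, sqrt( 13),sqrt(14),4,7,  8, 9.41,8*sqrt( 14 ) ] 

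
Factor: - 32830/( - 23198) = 2345/1657 =5^1*7^1*67^1*1657^(- 1 )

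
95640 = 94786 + 854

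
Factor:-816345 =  - 3^3*5^1*6047^1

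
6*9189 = 55134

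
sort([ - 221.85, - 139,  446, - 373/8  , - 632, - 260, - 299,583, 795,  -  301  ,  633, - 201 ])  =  [ - 632, - 301, - 299,-260, - 221.85, - 201, - 139, - 373/8,  446, 583,633,  795] 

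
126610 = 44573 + 82037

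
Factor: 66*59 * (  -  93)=  -  362142 = -2^1*3^2*11^1*31^1*59^1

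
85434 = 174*491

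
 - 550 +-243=-793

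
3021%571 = 166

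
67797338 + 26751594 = 94548932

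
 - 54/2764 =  - 1  +  1355/1382 = - 0.02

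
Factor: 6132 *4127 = 25306764 = 2^2*3^1*7^1*73^1 * 4127^1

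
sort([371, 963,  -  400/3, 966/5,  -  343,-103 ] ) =[ - 343, - 400/3,- 103, 966/5, 371, 963]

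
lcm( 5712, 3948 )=268464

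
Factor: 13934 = 2^1 * 6967^1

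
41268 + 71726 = 112994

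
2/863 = 2/863 = 0.00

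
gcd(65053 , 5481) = 1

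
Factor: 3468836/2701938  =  1734418/1350969 = 2^1*3^( - 1)*7^1*401^(-1)*1123^(-1)*123887^1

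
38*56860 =2160680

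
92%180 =92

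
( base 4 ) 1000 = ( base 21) 31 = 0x40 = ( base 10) 64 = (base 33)1V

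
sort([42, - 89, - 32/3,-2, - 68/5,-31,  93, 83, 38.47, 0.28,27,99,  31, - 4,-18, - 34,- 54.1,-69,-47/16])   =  [-89,-69, - 54.1,-34,-31, - 18, - 68/5, - 32/3,-4, - 47/16,-2, 0.28,27,31, 38.47, 42, 83 , 93,99 ]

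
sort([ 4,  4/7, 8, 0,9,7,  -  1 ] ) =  [-1 , 0, 4/7, 4, 7 , 8, 9]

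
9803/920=9803/920 = 10.66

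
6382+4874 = 11256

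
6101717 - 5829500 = 272217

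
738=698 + 40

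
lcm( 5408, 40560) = 81120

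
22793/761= 29 + 724/761  =  29.95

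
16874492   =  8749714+8124778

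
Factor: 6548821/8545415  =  5^( - 1 ) *131^1*227^( - 1 )*7529^(-1)*49991^1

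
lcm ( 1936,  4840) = 9680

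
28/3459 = 28/3459= 0.01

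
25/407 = 25/407 = 0.06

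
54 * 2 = 108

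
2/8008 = 1/4004 = 0.00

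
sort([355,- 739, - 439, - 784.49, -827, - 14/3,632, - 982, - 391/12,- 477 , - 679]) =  [ - 982, - 827, - 784.49, - 739, - 679, - 477, - 439, - 391/12, - 14/3,355,632]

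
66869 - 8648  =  58221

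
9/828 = 1/92 = 0.01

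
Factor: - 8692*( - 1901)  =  16523492 = 2^2*41^1*53^1 *1901^1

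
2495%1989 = 506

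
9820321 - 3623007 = 6197314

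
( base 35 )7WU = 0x25fd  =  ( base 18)1c05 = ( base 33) 8UN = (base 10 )9725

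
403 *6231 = 2511093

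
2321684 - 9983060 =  - 7661376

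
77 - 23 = 54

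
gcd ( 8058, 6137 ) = 17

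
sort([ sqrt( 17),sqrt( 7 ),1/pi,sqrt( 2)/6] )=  [sqrt( 2)/6,1/pi, sqrt( 7 ),sqrt( 17)] 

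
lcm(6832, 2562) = 20496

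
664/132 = 5 + 1/33 = 5.03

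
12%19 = 12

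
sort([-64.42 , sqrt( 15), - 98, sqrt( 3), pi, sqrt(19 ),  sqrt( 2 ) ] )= [ - 98, - 64.42, sqrt ( 2),sqrt(3 ),pi , sqrt(15) , sqrt(19 ) ] 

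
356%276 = 80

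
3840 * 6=23040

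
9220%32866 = 9220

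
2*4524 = 9048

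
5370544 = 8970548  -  3600004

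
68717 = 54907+13810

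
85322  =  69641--15681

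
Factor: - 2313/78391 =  - 3^2*257^1*277^(  -  1) * 283^( - 1)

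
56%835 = 56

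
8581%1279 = 907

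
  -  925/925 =-1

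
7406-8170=  -  764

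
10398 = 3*3466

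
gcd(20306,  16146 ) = 26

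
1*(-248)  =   - 248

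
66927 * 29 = 1940883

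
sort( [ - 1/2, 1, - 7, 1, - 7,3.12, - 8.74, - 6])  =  [ - 8.74 ,  -  7, - 7, - 6, - 1/2, 1, 1,3.12]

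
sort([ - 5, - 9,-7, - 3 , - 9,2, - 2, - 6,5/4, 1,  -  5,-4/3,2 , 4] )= [ - 9, - 9, - 7, - 6, - 5, - 5, - 3, - 2,- 4/3,1, 5/4,2,2, 4]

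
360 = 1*360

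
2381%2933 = 2381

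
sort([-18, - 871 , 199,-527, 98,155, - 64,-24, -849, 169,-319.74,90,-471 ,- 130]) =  [ - 871,-849, - 527,  -  471,-319.74, - 130, - 64, - 24,-18,90,98,155,  169,199 ] 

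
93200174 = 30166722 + 63033452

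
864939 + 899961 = 1764900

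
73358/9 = 8150+8/9= 8150.89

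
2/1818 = 1/909 = 0.00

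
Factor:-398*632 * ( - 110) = 27668960 = 2^5*5^1*11^1 * 79^1*199^1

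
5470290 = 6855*798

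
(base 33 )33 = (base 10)102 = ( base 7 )204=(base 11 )93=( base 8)146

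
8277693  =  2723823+5553870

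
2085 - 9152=-7067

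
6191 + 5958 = 12149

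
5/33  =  5/33=0.15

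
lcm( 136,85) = 680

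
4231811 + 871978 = 5103789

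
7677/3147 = 2+461/1049 = 2.44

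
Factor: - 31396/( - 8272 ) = 167/44 = 2^ ( - 2 )*11^( -1) * 167^1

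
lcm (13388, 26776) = 26776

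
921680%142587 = 66158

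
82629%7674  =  5889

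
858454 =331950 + 526504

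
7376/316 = 1844/79 =23.34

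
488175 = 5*97635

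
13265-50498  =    -  37233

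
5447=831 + 4616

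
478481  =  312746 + 165735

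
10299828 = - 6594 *( - 1562)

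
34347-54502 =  - 20155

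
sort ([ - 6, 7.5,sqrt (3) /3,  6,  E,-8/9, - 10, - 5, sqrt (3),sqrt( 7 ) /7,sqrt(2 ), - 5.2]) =[  -  10,  -  6, - 5.2, - 5, - 8/9, sqrt(7) /7,sqrt (3 )/3, sqrt (2),  sqrt( 3 ),E, 6, 7.5] 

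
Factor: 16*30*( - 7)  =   - 2^5 * 3^1*5^1*7^1 = -3360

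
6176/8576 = 193/268  =  0.72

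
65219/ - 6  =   - 10870 + 1/6 = - 10869.83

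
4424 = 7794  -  3370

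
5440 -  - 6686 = 12126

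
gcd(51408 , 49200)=48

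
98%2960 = 98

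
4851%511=252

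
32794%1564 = 1514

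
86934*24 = 2086416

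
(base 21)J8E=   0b10000101110001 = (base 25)DHB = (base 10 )8561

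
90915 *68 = 6182220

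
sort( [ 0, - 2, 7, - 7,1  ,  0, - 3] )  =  [  -  7, - 3,-2 , 0, 0,1,7 ]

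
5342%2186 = 970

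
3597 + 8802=12399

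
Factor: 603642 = 2^1*3^1*13^1*71^1 * 109^1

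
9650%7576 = 2074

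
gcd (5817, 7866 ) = 3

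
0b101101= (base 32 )1d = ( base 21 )23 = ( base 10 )45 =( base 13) 36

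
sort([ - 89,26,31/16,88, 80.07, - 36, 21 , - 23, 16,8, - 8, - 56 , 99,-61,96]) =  [ - 89, - 61,  -  56,- 36, - 23, - 8, 31/16,8, 16,21, 26,80.07, 88,96,99] 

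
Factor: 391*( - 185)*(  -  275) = 5^3*11^1 * 17^1 * 23^1*37^1 =19892125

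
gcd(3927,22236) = 51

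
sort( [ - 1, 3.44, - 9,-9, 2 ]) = [ - 9,-9 ,- 1,  2, 3.44] 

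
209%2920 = 209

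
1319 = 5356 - 4037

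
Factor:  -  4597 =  - 4597^1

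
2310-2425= - 115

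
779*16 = 12464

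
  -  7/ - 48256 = 7/48256=0.00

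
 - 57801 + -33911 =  - 91712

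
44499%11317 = 10548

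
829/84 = 9 + 73/84 = 9.87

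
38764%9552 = 556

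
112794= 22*5127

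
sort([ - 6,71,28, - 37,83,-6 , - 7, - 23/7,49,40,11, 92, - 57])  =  [ - 57,  -  37, - 7,-6, - 6, - 23/7,11, 28,40,49,71, 83,92 ]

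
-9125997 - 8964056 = - 18090053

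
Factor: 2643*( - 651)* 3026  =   - 5206514418 =- 2^1* 3^2*7^1*17^1*31^1*89^1*881^1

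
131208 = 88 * 1491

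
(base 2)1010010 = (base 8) 122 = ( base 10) 82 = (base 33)2G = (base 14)5C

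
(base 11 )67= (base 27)2j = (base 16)49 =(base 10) 73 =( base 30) 2D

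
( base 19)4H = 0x5D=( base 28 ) 39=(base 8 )135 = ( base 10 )93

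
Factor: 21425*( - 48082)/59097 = - 1030156850/59097 = - 2^1*3^( - 1)*5^2*29^1 * 829^1 *857^1*19699^ ( - 1)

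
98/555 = 98/555=   0.18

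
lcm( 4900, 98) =4900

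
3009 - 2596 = 413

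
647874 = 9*71986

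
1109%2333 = 1109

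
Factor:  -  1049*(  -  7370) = 2^1 * 5^1*11^1 * 67^1*1049^1=7731130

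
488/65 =488/65 = 7.51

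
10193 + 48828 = 59021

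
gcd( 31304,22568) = 728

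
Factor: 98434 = 2^1*7^1*79^1*89^1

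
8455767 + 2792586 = 11248353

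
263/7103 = 263/7103 = 0.04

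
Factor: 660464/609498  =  330232/304749  =  2^3*3^(  -  3)*7^1*5897^1*11287^( - 1)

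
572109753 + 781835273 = 1353945026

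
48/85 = 48/85 = 0.56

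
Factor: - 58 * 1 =  -  58 =- 2^1* 29^1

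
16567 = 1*16567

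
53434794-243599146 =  - 190164352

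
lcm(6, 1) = 6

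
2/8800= 1/4400 =0.00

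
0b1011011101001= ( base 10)5865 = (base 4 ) 1123221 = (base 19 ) g4d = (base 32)5n9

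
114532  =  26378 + 88154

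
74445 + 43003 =117448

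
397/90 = 4+37/90=4.41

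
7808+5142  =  12950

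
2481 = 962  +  1519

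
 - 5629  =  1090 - 6719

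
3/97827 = 1/32609  =  0.00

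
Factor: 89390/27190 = 7^1*1277^1*2719^( -1 )  =  8939/2719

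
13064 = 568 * 23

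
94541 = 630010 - 535469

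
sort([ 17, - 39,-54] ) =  [ - 54, - 39, 17]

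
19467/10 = 19467/10 = 1946.70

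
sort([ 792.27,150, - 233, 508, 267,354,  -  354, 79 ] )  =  [-354, - 233, 79,150, 267, 354, 508,792.27 ] 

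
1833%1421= 412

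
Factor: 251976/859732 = 2^1*3^1*37^( - 2 )*157^( -1)*10499^1= 62994/214933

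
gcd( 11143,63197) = 1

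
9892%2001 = 1888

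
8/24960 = 1/3120= 0.00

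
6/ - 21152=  - 3/10576 = - 0.00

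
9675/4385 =2 +181/877 =2.21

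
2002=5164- 3162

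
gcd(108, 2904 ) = 12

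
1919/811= 2 + 297/811  =  2.37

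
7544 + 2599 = 10143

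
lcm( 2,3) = 6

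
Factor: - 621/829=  - 3^3 *23^1*829^( - 1)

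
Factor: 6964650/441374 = 3^3 *5^2 * 7^1*11^1*67^1*220687^( - 1 ) = 3482325/220687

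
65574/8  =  32787/4 = 8196.75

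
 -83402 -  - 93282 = 9880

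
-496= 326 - 822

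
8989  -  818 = 8171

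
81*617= 49977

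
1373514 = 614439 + 759075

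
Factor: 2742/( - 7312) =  - 3/8  =  - 2^( - 3 )*3^1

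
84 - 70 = 14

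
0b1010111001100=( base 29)6ic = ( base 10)5580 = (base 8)12714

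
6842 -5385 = 1457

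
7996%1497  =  511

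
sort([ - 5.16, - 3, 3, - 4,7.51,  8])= [ - 5.16, - 4,  -  3, 3,7.51,8]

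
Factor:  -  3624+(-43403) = - 47027 = - 31^1*37^1  *41^1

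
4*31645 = 126580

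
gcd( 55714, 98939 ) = 1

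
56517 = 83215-26698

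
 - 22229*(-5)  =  111145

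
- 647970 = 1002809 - 1650779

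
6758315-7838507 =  - 1080192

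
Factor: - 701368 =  - 2^3*87671^1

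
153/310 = 153/310 = 0.49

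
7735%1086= 133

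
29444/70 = 420+22/35 =420.63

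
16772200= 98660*170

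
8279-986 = 7293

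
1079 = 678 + 401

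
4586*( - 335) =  - 1536310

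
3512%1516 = 480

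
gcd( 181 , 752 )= 1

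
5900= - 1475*( - 4) 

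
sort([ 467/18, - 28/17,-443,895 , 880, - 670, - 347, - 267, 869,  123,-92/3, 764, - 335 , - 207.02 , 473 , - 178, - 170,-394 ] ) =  [ - 670, - 443, - 394, - 347, - 335, - 267, - 207.02  , - 178, - 170, - 92/3, -28/17,  467/18,123,473 , 764, 869 , 880 , 895]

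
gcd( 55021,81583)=1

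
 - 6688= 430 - 7118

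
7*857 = 5999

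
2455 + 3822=6277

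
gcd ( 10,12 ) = 2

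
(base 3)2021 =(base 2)111101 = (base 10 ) 61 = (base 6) 141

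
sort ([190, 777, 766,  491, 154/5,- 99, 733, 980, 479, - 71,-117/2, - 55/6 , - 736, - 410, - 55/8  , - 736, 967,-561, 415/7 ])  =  [ - 736, - 736, - 561, - 410, - 99, - 71, - 117/2, - 55/6,-55/8, 154/5,415/7,190,479, 491, 733,766, 777  ,  967, 980]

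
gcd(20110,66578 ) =2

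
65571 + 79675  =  145246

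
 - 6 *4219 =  -25314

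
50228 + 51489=101717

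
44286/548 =22143/274  =  80.81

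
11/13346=11/13346=0.00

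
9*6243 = 56187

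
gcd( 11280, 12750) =30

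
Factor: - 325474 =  - 2^1*109^1*1493^1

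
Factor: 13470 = 2^1*3^1*5^1*449^1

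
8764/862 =4382/431 = 10.17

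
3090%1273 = 544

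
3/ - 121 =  - 3/121 = -0.02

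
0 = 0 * 1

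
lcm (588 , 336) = 2352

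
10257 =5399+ 4858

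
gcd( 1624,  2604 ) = 28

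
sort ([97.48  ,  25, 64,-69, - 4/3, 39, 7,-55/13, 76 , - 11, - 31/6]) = [ - 69, - 11,-31/6, - 55/13, - 4/3,7,25, 39,  64,  76, 97.48]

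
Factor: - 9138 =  - 2^1*3^1 * 1523^1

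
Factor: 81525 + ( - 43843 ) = 37682= 2^1*83^1*227^1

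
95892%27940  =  12072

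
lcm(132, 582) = 12804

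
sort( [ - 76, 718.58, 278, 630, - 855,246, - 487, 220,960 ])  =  [ - 855, - 487,-76,220,246,278, 630, 718.58, 960 ] 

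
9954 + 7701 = 17655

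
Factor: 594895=5^1*7^1*23^1 * 739^1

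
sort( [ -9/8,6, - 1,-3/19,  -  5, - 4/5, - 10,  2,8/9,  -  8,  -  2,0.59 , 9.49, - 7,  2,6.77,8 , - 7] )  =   [-10, - 8, - 7, - 7,  -  5, - 2,-9/8, - 1,  -  4/5, - 3/19, 0.59,  8/9, 2,2,6,  6.77,8 , 9.49 ] 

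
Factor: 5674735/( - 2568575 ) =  - 5^( - 1 ) * 11^1 * 127^ ( - 1)*809^( - 1) * 103177^1  =  - 1134947/513715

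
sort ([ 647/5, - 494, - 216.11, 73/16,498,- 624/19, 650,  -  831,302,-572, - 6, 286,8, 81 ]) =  [ - 831, - 572, - 494,-216.11,  -  624/19, - 6, 73/16,8, 81, 647/5,286,302, 498, 650 ] 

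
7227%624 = 363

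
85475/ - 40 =-17095/8 = - 2136.88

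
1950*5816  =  11341200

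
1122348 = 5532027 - 4409679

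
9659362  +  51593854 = 61253216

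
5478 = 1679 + 3799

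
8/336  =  1/42 = 0.02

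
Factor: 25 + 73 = 2^1*7^2 = 98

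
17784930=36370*489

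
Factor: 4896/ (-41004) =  - 2^3 * 67^(  -  1) =-8/67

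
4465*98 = 437570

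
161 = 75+86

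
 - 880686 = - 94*9369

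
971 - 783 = 188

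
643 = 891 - 248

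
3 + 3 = 6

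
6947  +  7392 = 14339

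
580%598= 580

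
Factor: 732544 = 2^7*  59^1*97^1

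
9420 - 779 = 8641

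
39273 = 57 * 689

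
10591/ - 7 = -1513/1 = -  1513.00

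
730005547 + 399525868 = 1129531415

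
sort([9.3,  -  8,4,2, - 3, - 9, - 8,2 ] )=[-9,  -  8,-8, - 3,2,2,4,9.3 ]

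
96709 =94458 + 2251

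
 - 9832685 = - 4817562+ - 5015123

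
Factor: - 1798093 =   -  11^1*31^1 * 5273^1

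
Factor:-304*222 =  - 2^5*3^1*19^1 * 37^1 = - 67488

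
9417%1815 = 342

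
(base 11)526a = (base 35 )5O8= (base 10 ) 6973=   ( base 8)15475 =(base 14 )2781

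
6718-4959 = 1759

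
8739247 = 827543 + 7911704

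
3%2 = 1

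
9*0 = 0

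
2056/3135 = 2056/3135 = 0.66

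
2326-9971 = - 7645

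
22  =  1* 22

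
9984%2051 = 1780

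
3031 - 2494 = 537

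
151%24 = 7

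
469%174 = 121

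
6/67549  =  6/67549 = 0.00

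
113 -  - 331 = 444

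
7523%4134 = 3389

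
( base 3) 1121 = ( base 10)43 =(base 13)34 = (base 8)53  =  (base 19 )25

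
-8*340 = -2720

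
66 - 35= 31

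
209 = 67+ 142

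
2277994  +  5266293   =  7544287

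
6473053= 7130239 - 657186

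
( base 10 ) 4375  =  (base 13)1cb7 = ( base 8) 10427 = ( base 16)1117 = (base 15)146A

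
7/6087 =7/6087 = 0.00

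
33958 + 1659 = 35617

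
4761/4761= 1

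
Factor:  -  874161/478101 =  - 309/169 = - 3^1*13^ ( - 2)*103^1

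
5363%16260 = 5363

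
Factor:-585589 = -97^1*6037^1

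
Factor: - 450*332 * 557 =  - 83215800 = - 2^3*3^2* 5^2*83^1*557^1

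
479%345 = 134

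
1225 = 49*25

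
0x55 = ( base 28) 31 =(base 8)125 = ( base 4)1111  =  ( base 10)85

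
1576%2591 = 1576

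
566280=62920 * 9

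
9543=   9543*1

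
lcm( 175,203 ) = 5075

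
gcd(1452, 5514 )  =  6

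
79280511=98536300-19255789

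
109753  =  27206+82547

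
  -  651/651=-1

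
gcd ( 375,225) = 75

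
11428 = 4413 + 7015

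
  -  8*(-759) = 6072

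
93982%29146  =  6544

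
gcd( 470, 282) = 94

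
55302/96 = 576 + 1/16 = 576.06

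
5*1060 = 5300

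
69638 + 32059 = 101697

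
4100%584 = 12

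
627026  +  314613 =941639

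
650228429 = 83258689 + 566969740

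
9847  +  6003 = 15850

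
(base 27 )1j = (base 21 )24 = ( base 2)101110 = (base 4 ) 232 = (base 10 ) 46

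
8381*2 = 16762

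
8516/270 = 31 + 73/135 =31.54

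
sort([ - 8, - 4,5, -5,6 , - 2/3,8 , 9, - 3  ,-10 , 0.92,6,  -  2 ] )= [ - 10, - 8, - 5, - 4,-3, - 2, - 2/3, 0.92, 5,6,6, 8, 9 ] 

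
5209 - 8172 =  - 2963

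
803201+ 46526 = 849727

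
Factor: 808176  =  2^4*3^1 * 113^1*149^1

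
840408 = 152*5529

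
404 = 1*404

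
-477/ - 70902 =53/7878 = 0.01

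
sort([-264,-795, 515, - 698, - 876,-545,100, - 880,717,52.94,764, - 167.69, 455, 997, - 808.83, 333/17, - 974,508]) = [  -  974 , - 880, - 876, - 808.83, - 795, - 698, - 545,-264, - 167.69, 333/17,52.94,100,455,508,515, 717 , 764,997 ] 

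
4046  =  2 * 2023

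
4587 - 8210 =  - 3623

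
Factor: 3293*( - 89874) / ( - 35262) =3^(  -  1)*37^1*89^1*653^( - 1)*4993^1  =  16441949/1959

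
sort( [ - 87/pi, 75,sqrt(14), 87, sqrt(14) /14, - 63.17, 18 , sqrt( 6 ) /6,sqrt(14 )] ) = [ - 63.17,-87/pi,sqrt(14)/14,sqrt(6 )/6,sqrt(14), sqrt(14),18, 75,87 ]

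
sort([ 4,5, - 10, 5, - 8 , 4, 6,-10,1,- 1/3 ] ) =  [ - 10,-10, - 8,-1/3,1,4,4,  5,  5,6] 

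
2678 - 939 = 1739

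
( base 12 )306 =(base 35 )CI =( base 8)666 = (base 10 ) 438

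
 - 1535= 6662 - 8197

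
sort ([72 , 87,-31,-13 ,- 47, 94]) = [ - 47,-31, - 13, 72 , 87,94 ]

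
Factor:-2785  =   - 5^1*557^1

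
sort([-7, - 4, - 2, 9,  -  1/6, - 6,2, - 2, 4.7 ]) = [-7, - 6, - 4,-2, - 2, - 1/6 , 2, 4.7 , 9 ] 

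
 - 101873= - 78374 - 23499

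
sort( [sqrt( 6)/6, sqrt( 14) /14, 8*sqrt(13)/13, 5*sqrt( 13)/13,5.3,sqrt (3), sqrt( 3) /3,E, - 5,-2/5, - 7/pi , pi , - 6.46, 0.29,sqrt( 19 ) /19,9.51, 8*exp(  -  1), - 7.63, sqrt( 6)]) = [ - 7.63, - 6.46,-5,-7/pi,-2/5,sqrt( 19 ) /19,sqrt( 14)/14,0.29  ,  sqrt( 6 ) /6, sqrt( 3 ) /3,5*sqrt(13) /13, sqrt( 3), 8*sqrt ( 13)/13,sqrt( 6),  E,8*exp( - 1 ), pi, 5.3,9.51 ] 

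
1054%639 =415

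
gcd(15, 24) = 3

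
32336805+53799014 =86135819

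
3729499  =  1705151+2024348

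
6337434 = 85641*74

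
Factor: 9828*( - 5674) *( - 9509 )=2^3*3^3*7^1*13^1*37^1*257^1 *2837^1= 530260560648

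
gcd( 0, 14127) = 14127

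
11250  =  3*3750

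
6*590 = 3540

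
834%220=174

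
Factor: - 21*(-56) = 1176 = 2^3*3^1*7^2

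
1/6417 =1/6417 = 0.00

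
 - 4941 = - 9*549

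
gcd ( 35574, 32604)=66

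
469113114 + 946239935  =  1415353049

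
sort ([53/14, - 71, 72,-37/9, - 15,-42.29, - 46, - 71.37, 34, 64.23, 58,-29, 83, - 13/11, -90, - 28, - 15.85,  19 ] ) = [-90,-71.37,-71, - 46 , - 42.29,-29, -28,-15.85, - 15, - 37/9,  -  13/11, 53/14, 19, 34, 58, 64.23 , 72, 83 ] 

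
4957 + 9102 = 14059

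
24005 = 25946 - 1941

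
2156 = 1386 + 770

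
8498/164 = 4249/82 = 51.82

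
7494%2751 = 1992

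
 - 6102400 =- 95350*64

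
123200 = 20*6160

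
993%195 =18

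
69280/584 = 118+46/73= 118.63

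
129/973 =129/973 = 0.13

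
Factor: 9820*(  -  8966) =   -  88046120=- 2^3*5^1*491^1* 4483^1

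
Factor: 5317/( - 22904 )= - 2^ ( - 3) * 7^( - 1 )*13^1 = - 13/56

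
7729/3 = 7729/3 = 2576.33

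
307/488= 307/488 = 0.63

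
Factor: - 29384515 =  -5^1*5876903^1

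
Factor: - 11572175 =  - 5^2*462887^1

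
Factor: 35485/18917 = 5^1 * 47^1*151^1*18917^( - 1)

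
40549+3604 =44153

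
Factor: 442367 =442367^1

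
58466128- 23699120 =34767008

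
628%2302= 628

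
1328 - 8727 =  - 7399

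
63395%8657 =2796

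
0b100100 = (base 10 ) 36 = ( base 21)1f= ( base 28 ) 18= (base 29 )17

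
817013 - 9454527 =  - 8637514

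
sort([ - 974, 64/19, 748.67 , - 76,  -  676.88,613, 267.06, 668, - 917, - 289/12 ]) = [-974, - 917,-676.88 ,-76, - 289/12, 64/19, 267.06, 613,  668,  748.67]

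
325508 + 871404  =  1196912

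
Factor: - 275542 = - 2^1*137771^1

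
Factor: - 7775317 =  - 11^1*706847^1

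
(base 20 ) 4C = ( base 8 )134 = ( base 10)92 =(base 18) 52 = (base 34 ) 2o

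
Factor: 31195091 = 941^1*33151^1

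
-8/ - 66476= 2/16619 = 0.00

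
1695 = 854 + 841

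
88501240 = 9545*9272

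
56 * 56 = 3136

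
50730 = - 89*( - 570)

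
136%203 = 136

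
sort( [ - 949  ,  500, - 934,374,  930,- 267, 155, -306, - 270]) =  [  -  949, - 934, - 306, - 270,-267,  155,374,500,930]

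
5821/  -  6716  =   - 1 + 895/6716 =-0.87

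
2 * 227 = 454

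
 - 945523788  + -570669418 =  - 1516193206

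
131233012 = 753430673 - 622197661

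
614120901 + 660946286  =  1275067187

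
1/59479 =1/59479 = 0.00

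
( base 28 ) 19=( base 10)37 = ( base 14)29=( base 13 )2B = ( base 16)25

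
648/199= 3  +  51/199= 3.26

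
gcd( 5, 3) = 1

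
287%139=9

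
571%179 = 34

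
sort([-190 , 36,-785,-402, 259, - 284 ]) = [ - 785,  -  402,-284,-190, 36,259 ]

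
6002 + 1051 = 7053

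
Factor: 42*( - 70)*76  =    -  223440 = -2^4 * 3^1*5^1*7^2*19^1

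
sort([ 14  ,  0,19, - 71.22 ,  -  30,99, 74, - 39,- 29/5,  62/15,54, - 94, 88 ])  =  [ - 94, - 71.22, - 39,-30,- 29/5, 0,62/15, 14, 19, 54,74, 88,99 ]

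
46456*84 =3902304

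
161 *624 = 100464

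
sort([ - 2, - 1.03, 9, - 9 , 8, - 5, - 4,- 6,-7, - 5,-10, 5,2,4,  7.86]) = [ - 10  , - 9, - 7,-6,-5, - 5, - 4, -2, - 1.03,2, 4,  5,  7.86,8 , 9]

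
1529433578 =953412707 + 576020871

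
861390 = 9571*90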